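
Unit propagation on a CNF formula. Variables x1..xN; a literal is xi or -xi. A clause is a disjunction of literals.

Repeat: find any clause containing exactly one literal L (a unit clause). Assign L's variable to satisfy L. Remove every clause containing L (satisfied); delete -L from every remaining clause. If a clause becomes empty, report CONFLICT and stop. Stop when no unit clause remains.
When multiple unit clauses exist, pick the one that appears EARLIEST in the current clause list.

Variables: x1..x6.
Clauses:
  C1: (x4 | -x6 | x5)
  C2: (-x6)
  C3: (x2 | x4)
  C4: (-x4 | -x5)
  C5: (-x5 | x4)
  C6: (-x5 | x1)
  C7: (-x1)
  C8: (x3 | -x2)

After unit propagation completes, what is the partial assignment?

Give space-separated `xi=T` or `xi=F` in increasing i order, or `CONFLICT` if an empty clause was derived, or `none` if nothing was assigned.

unit clause [-6] forces x6=F; simplify:
  satisfied 2 clause(s); 6 remain; assigned so far: [6]
unit clause [-1] forces x1=F; simplify:
  drop 1 from [-5, 1] -> [-5]
  satisfied 1 clause(s); 5 remain; assigned so far: [1, 6]
unit clause [-5] forces x5=F; simplify:
  satisfied 3 clause(s); 2 remain; assigned so far: [1, 5, 6]

Answer: x1=F x5=F x6=F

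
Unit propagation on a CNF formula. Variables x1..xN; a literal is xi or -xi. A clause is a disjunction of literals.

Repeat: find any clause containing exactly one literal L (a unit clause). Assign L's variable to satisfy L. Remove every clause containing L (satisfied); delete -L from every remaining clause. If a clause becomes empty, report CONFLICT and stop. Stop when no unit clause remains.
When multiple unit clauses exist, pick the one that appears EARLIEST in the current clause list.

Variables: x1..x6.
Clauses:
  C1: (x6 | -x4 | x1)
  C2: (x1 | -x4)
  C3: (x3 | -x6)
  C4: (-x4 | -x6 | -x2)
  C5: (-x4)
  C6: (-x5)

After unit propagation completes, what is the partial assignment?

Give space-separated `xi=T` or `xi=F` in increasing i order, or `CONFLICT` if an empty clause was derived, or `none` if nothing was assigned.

unit clause [-4] forces x4=F; simplify:
  satisfied 4 clause(s); 2 remain; assigned so far: [4]
unit clause [-5] forces x5=F; simplify:
  satisfied 1 clause(s); 1 remain; assigned so far: [4, 5]

Answer: x4=F x5=F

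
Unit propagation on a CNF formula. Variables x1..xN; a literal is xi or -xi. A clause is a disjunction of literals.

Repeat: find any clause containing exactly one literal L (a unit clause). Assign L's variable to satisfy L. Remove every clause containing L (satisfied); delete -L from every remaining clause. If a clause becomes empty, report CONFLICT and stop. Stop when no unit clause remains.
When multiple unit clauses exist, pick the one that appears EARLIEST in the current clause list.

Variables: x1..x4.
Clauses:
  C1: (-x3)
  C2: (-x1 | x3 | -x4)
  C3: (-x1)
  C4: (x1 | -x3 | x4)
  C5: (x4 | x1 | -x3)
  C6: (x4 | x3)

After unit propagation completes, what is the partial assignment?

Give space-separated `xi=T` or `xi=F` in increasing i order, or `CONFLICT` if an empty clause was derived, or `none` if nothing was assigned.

unit clause [-3] forces x3=F; simplify:
  drop 3 from [-1, 3, -4] -> [-1, -4]
  drop 3 from [4, 3] -> [4]
  satisfied 3 clause(s); 3 remain; assigned so far: [3]
unit clause [-1] forces x1=F; simplify:
  satisfied 2 clause(s); 1 remain; assigned so far: [1, 3]
unit clause [4] forces x4=T; simplify:
  satisfied 1 clause(s); 0 remain; assigned so far: [1, 3, 4]

Answer: x1=F x3=F x4=T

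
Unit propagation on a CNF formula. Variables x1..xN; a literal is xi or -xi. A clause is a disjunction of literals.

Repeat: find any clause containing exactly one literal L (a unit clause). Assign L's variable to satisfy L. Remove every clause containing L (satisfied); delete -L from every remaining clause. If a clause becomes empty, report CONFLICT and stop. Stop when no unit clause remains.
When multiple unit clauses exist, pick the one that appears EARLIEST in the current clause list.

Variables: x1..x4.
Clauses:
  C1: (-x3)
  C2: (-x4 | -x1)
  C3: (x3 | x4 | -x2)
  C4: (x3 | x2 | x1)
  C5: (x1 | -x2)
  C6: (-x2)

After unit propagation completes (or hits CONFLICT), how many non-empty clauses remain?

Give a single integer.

unit clause [-3] forces x3=F; simplify:
  drop 3 from [3, 4, -2] -> [4, -2]
  drop 3 from [3, 2, 1] -> [2, 1]
  satisfied 1 clause(s); 5 remain; assigned so far: [3]
unit clause [-2] forces x2=F; simplify:
  drop 2 from [2, 1] -> [1]
  satisfied 3 clause(s); 2 remain; assigned so far: [2, 3]
unit clause [1] forces x1=T; simplify:
  drop -1 from [-4, -1] -> [-4]
  satisfied 1 clause(s); 1 remain; assigned so far: [1, 2, 3]
unit clause [-4] forces x4=F; simplify:
  satisfied 1 clause(s); 0 remain; assigned so far: [1, 2, 3, 4]

Answer: 0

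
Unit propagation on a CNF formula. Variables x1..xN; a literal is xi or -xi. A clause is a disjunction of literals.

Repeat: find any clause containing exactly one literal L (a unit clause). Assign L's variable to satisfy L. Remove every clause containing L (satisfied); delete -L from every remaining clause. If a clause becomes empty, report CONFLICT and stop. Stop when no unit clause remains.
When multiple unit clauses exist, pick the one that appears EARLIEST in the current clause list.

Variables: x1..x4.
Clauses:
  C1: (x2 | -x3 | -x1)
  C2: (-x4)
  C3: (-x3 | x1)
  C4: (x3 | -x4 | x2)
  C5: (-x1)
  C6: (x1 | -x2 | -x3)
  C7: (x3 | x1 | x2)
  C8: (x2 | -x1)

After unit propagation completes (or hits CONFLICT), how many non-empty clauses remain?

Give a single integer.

unit clause [-4] forces x4=F; simplify:
  satisfied 2 clause(s); 6 remain; assigned so far: [4]
unit clause [-1] forces x1=F; simplify:
  drop 1 from [-3, 1] -> [-3]
  drop 1 from [1, -2, -3] -> [-2, -3]
  drop 1 from [3, 1, 2] -> [3, 2]
  satisfied 3 clause(s); 3 remain; assigned so far: [1, 4]
unit clause [-3] forces x3=F; simplify:
  drop 3 from [3, 2] -> [2]
  satisfied 2 clause(s); 1 remain; assigned so far: [1, 3, 4]
unit clause [2] forces x2=T; simplify:
  satisfied 1 clause(s); 0 remain; assigned so far: [1, 2, 3, 4]

Answer: 0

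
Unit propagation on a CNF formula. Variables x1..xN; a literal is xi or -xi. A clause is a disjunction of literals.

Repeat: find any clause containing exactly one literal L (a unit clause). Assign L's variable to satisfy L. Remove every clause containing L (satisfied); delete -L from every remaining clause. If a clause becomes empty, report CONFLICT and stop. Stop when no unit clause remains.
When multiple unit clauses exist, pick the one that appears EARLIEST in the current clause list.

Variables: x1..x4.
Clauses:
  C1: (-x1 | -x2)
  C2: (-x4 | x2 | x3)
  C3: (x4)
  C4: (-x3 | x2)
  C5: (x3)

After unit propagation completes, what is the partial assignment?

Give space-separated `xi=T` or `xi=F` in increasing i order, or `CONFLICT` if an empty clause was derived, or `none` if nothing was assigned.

Answer: x1=F x2=T x3=T x4=T

Derivation:
unit clause [4] forces x4=T; simplify:
  drop -4 from [-4, 2, 3] -> [2, 3]
  satisfied 1 clause(s); 4 remain; assigned so far: [4]
unit clause [3] forces x3=T; simplify:
  drop -3 from [-3, 2] -> [2]
  satisfied 2 clause(s); 2 remain; assigned so far: [3, 4]
unit clause [2] forces x2=T; simplify:
  drop -2 from [-1, -2] -> [-1]
  satisfied 1 clause(s); 1 remain; assigned so far: [2, 3, 4]
unit clause [-1] forces x1=F; simplify:
  satisfied 1 clause(s); 0 remain; assigned so far: [1, 2, 3, 4]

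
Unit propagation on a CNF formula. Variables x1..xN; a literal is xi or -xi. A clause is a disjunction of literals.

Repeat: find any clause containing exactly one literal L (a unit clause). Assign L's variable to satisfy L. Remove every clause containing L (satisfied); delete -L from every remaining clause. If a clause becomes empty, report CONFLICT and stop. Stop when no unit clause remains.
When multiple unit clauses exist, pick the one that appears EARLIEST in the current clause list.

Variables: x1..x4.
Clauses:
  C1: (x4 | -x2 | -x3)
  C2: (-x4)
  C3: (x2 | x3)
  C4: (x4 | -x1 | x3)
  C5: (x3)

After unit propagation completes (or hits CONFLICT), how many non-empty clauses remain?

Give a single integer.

unit clause [-4] forces x4=F; simplify:
  drop 4 from [4, -2, -3] -> [-2, -3]
  drop 4 from [4, -1, 3] -> [-1, 3]
  satisfied 1 clause(s); 4 remain; assigned so far: [4]
unit clause [3] forces x3=T; simplify:
  drop -3 from [-2, -3] -> [-2]
  satisfied 3 clause(s); 1 remain; assigned so far: [3, 4]
unit clause [-2] forces x2=F; simplify:
  satisfied 1 clause(s); 0 remain; assigned so far: [2, 3, 4]

Answer: 0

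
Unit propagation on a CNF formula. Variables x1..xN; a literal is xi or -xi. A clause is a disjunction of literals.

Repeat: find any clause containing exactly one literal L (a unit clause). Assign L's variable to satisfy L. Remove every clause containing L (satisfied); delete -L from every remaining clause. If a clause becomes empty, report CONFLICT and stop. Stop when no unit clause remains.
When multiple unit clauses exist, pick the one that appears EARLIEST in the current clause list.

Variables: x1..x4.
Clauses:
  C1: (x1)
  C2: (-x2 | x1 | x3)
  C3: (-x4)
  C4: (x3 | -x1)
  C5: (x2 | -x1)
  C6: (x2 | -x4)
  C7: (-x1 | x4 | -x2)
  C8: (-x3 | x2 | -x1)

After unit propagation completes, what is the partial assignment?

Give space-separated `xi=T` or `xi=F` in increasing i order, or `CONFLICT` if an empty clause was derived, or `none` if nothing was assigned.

Answer: CONFLICT

Derivation:
unit clause [1] forces x1=T; simplify:
  drop -1 from [3, -1] -> [3]
  drop -1 from [2, -1] -> [2]
  drop -1 from [-1, 4, -2] -> [4, -2]
  drop -1 from [-3, 2, -1] -> [-3, 2]
  satisfied 2 clause(s); 6 remain; assigned so far: [1]
unit clause [-4] forces x4=F; simplify:
  drop 4 from [4, -2] -> [-2]
  satisfied 2 clause(s); 4 remain; assigned so far: [1, 4]
unit clause [3] forces x3=T; simplify:
  drop -3 from [-3, 2] -> [2]
  satisfied 1 clause(s); 3 remain; assigned so far: [1, 3, 4]
unit clause [2] forces x2=T; simplify:
  drop -2 from [-2] -> [] (empty!)
  satisfied 2 clause(s); 1 remain; assigned so far: [1, 2, 3, 4]
CONFLICT (empty clause)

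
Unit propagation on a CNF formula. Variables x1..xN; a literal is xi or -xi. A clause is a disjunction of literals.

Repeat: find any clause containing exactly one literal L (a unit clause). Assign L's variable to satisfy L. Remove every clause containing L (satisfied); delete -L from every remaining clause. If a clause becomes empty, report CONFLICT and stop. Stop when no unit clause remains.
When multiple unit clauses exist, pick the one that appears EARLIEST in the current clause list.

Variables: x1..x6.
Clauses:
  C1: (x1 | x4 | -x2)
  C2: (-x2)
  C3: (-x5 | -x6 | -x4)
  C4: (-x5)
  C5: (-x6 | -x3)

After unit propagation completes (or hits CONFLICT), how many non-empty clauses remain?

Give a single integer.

Answer: 1

Derivation:
unit clause [-2] forces x2=F; simplify:
  satisfied 2 clause(s); 3 remain; assigned so far: [2]
unit clause [-5] forces x5=F; simplify:
  satisfied 2 clause(s); 1 remain; assigned so far: [2, 5]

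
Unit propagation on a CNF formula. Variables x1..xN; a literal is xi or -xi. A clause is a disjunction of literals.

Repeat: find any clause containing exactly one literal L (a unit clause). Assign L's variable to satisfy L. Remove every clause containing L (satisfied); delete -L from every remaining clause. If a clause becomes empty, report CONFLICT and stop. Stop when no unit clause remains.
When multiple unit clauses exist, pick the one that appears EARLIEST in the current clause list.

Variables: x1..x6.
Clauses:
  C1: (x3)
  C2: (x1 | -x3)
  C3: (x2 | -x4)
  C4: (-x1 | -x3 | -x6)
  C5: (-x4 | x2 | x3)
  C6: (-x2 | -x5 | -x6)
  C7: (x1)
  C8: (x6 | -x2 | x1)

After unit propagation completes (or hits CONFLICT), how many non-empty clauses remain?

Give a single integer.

unit clause [3] forces x3=T; simplify:
  drop -3 from [1, -3] -> [1]
  drop -3 from [-1, -3, -6] -> [-1, -6]
  satisfied 2 clause(s); 6 remain; assigned so far: [3]
unit clause [1] forces x1=T; simplify:
  drop -1 from [-1, -6] -> [-6]
  satisfied 3 clause(s); 3 remain; assigned so far: [1, 3]
unit clause [-6] forces x6=F; simplify:
  satisfied 2 clause(s); 1 remain; assigned so far: [1, 3, 6]

Answer: 1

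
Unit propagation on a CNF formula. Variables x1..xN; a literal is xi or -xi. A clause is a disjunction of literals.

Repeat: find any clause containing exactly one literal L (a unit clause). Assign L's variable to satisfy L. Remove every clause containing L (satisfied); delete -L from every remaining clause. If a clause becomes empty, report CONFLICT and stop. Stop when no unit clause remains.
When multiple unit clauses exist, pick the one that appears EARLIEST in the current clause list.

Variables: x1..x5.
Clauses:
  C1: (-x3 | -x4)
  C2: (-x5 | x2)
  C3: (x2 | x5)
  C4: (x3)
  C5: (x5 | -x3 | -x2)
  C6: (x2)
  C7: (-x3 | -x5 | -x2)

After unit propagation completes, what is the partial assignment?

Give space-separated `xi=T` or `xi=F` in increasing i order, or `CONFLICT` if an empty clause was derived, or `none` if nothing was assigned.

Answer: CONFLICT

Derivation:
unit clause [3] forces x3=T; simplify:
  drop -3 from [-3, -4] -> [-4]
  drop -3 from [5, -3, -2] -> [5, -2]
  drop -3 from [-3, -5, -2] -> [-5, -2]
  satisfied 1 clause(s); 6 remain; assigned so far: [3]
unit clause [-4] forces x4=F; simplify:
  satisfied 1 clause(s); 5 remain; assigned so far: [3, 4]
unit clause [2] forces x2=T; simplify:
  drop -2 from [5, -2] -> [5]
  drop -2 from [-5, -2] -> [-5]
  satisfied 3 clause(s); 2 remain; assigned so far: [2, 3, 4]
unit clause [5] forces x5=T; simplify:
  drop -5 from [-5] -> [] (empty!)
  satisfied 1 clause(s); 1 remain; assigned so far: [2, 3, 4, 5]
CONFLICT (empty clause)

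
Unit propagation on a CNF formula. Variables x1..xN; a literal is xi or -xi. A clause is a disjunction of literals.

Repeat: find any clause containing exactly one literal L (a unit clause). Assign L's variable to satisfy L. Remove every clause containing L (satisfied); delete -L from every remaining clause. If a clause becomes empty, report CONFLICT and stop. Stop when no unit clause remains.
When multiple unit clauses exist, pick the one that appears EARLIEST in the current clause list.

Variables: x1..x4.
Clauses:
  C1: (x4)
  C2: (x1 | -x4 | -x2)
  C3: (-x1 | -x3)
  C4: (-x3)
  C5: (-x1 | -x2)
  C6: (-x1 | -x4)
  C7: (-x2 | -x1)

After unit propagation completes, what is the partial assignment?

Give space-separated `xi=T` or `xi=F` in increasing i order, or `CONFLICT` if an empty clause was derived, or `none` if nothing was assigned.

unit clause [4] forces x4=T; simplify:
  drop -4 from [1, -4, -2] -> [1, -2]
  drop -4 from [-1, -4] -> [-1]
  satisfied 1 clause(s); 6 remain; assigned so far: [4]
unit clause [-3] forces x3=F; simplify:
  satisfied 2 clause(s); 4 remain; assigned so far: [3, 4]
unit clause [-1] forces x1=F; simplify:
  drop 1 from [1, -2] -> [-2]
  satisfied 3 clause(s); 1 remain; assigned so far: [1, 3, 4]
unit clause [-2] forces x2=F; simplify:
  satisfied 1 clause(s); 0 remain; assigned so far: [1, 2, 3, 4]

Answer: x1=F x2=F x3=F x4=T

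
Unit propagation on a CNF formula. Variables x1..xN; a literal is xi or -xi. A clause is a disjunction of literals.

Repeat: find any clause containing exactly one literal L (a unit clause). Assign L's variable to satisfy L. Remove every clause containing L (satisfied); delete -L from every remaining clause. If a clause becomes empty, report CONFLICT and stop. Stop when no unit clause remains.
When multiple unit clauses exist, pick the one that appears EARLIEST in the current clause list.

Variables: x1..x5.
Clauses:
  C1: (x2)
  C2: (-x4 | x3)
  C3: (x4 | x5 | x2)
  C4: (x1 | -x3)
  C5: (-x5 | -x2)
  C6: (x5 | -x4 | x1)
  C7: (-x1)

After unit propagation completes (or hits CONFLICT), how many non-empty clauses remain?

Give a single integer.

unit clause [2] forces x2=T; simplify:
  drop -2 from [-5, -2] -> [-5]
  satisfied 2 clause(s); 5 remain; assigned so far: [2]
unit clause [-5] forces x5=F; simplify:
  drop 5 from [5, -4, 1] -> [-4, 1]
  satisfied 1 clause(s); 4 remain; assigned so far: [2, 5]
unit clause [-1] forces x1=F; simplify:
  drop 1 from [1, -3] -> [-3]
  drop 1 from [-4, 1] -> [-4]
  satisfied 1 clause(s); 3 remain; assigned so far: [1, 2, 5]
unit clause [-3] forces x3=F; simplify:
  drop 3 from [-4, 3] -> [-4]
  satisfied 1 clause(s); 2 remain; assigned so far: [1, 2, 3, 5]
unit clause [-4] forces x4=F; simplify:
  satisfied 2 clause(s); 0 remain; assigned so far: [1, 2, 3, 4, 5]

Answer: 0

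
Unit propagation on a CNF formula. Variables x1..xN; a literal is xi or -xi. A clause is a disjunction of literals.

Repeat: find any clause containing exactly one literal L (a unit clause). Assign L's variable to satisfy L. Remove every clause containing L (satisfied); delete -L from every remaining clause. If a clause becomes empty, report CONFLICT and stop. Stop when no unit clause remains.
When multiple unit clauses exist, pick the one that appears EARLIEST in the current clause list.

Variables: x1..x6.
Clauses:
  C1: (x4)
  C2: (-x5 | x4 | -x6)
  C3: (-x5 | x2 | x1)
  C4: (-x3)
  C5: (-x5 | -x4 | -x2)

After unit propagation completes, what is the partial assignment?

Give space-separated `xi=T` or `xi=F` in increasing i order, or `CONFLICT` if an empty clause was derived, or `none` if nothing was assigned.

Answer: x3=F x4=T

Derivation:
unit clause [4] forces x4=T; simplify:
  drop -4 from [-5, -4, -2] -> [-5, -2]
  satisfied 2 clause(s); 3 remain; assigned so far: [4]
unit clause [-3] forces x3=F; simplify:
  satisfied 1 clause(s); 2 remain; assigned so far: [3, 4]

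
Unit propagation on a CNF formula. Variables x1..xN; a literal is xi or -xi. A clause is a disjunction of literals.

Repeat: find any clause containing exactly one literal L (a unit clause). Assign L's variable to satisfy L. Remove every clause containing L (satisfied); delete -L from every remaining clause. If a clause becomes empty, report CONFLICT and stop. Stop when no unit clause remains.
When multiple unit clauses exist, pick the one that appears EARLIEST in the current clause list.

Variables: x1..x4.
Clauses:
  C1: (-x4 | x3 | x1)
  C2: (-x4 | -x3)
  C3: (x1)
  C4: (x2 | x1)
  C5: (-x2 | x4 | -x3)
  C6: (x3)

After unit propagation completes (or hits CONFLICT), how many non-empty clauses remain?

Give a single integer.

unit clause [1] forces x1=T; simplify:
  satisfied 3 clause(s); 3 remain; assigned so far: [1]
unit clause [3] forces x3=T; simplify:
  drop -3 from [-4, -3] -> [-4]
  drop -3 from [-2, 4, -3] -> [-2, 4]
  satisfied 1 clause(s); 2 remain; assigned so far: [1, 3]
unit clause [-4] forces x4=F; simplify:
  drop 4 from [-2, 4] -> [-2]
  satisfied 1 clause(s); 1 remain; assigned so far: [1, 3, 4]
unit clause [-2] forces x2=F; simplify:
  satisfied 1 clause(s); 0 remain; assigned so far: [1, 2, 3, 4]

Answer: 0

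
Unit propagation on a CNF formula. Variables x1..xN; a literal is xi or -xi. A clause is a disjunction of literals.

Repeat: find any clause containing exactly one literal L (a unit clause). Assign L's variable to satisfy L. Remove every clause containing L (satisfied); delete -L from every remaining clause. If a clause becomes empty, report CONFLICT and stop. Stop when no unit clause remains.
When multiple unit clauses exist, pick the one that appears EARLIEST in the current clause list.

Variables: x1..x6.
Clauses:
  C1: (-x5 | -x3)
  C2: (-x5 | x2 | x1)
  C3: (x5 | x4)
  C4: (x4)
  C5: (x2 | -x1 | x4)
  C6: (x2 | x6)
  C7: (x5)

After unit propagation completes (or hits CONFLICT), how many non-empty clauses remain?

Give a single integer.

Answer: 2

Derivation:
unit clause [4] forces x4=T; simplify:
  satisfied 3 clause(s); 4 remain; assigned so far: [4]
unit clause [5] forces x5=T; simplify:
  drop -5 from [-5, -3] -> [-3]
  drop -5 from [-5, 2, 1] -> [2, 1]
  satisfied 1 clause(s); 3 remain; assigned so far: [4, 5]
unit clause [-3] forces x3=F; simplify:
  satisfied 1 clause(s); 2 remain; assigned so far: [3, 4, 5]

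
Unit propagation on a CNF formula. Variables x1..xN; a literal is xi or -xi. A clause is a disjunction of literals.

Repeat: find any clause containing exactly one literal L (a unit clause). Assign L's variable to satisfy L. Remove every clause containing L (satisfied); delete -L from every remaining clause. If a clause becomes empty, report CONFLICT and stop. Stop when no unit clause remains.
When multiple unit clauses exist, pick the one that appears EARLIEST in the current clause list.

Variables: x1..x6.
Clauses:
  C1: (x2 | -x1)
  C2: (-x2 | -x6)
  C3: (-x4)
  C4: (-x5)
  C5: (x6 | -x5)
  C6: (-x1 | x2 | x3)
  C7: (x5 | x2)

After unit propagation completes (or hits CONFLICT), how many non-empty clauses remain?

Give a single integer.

unit clause [-4] forces x4=F; simplify:
  satisfied 1 clause(s); 6 remain; assigned so far: [4]
unit clause [-5] forces x5=F; simplify:
  drop 5 from [5, 2] -> [2]
  satisfied 2 clause(s); 4 remain; assigned so far: [4, 5]
unit clause [2] forces x2=T; simplify:
  drop -2 from [-2, -6] -> [-6]
  satisfied 3 clause(s); 1 remain; assigned so far: [2, 4, 5]
unit clause [-6] forces x6=F; simplify:
  satisfied 1 clause(s); 0 remain; assigned so far: [2, 4, 5, 6]

Answer: 0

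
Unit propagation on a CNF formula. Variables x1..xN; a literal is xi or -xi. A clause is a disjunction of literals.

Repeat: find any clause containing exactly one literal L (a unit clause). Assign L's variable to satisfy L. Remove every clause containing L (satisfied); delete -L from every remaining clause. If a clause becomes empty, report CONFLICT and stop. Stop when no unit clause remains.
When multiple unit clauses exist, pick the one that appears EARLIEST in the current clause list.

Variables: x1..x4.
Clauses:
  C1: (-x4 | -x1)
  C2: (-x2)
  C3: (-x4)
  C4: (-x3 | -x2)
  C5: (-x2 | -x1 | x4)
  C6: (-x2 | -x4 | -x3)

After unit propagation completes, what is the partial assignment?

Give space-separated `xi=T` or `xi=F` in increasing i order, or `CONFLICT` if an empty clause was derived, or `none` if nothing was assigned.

Answer: x2=F x4=F

Derivation:
unit clause [-2] forces x2=F; simplify:
  satisfied 4 clause(s); 2 remain; assigned so far: [2]
unit clause [-4] forces x4=F; simplify:
  satisfied 2 clause(s); 0 remain; assigned so far: [2, 4]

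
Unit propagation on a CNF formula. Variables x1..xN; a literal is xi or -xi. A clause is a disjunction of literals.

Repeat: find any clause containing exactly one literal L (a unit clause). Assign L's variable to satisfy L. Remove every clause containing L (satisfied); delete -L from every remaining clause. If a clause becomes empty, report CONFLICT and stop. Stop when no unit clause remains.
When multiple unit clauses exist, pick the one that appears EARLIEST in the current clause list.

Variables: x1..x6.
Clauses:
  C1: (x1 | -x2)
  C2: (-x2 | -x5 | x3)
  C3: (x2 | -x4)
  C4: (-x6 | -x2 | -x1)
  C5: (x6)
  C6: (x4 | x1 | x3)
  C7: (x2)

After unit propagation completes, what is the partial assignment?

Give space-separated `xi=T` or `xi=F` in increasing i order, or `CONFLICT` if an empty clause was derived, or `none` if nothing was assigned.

unit clause [6] forces x6=T; simplify:
  drop -6 from [-6, -2, -1] -> [-2, -1]
  satisfied 1 clause(s); 6 remain; assigned so far: [6]
unit clause [2] forces x2=T; simplify:
  drop -2 from [1, -2] -> [1]
  drop -2 from [-2, -5, 3] -> [-5, 3]
  drop -2 from [-2, -1] -> [-1]
  satisfied 2 clause(s); 4 remain; assigned so far: [2, 6]
unit clause [1] forces x1=T; simplify:
  drop -1 from [-1] -> [] (empty!)
  satisfied 2 clause(s); 2 remain; assigned so far: [1, 2, 6]
CONFLICT (empty clause)

Answer: CONFLICT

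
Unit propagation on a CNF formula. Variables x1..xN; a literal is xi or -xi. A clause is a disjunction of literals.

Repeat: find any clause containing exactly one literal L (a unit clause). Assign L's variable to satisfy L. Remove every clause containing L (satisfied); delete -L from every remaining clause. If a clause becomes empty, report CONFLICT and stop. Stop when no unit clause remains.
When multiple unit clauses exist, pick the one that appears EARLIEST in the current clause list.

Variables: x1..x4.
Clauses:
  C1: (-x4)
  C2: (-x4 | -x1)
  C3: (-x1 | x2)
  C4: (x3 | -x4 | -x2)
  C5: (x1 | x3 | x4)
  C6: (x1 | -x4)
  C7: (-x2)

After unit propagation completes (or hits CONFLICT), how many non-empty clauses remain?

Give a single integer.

unit clause [-4] forces x4=F; simplify:
  drop 4 from [1, 3, 4] -> [1, 3]
  satisfied 4 clause(s); 3 remain; assigned so far: [4]
unit clause [-2] forces x2=F; simplify:
  drop 2 from [-1, 2] -> [-1]
  satisfied 1 clause(s); 2 remain; assigned so far: [2, 4]
unit clause [-1] forces x1=F; simplify:
  drop 1 from [1, 3] -> [3]
  satisfied 1 clause(s); 1 remain; assigned so far: [1, 2, 4]
unit clause [3] forces x3=T; simplify:
  satisfied 1 clause(s); 0 remain; assigned so far: [1, 2, 3, 4]

Answer: 0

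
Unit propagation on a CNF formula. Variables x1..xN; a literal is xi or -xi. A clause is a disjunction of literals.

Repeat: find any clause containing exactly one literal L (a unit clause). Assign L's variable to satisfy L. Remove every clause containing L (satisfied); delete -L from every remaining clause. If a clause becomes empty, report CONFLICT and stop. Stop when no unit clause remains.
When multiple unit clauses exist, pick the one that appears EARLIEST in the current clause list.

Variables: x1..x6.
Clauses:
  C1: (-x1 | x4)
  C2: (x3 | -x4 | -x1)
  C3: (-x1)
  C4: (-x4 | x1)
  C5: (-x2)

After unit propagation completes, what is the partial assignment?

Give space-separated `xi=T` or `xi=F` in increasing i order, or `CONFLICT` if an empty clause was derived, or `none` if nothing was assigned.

unit clause [-1] forces x1=F; simplify:
  drop 1 from [-4, 1] -> [-4]
  satisfied 3 clause(s); 2 remain; assigned so far: [1]
unit clause [-4] forces x4=F; simplify:
  satisfied 1 clause(s); 1 remain; assigned so far: [1, 4]
unit clause [-2] forces x2=F; simplify:
  satisfied 1 clause(s); 0 remain; assigned so far: [1, 2, 4]

Answer: x1=F x2=F x4=F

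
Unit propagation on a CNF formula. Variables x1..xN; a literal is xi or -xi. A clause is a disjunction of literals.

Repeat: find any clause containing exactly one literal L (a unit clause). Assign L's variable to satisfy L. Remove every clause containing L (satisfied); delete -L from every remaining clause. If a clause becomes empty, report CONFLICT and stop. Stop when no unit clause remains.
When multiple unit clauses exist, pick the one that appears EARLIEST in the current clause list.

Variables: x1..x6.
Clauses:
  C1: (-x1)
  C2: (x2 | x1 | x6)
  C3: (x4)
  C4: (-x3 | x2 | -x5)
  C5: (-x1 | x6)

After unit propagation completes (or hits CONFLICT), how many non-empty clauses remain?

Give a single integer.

unit clause [-1] forces x1=F; simplify:
  drop 1 from [2, 1, 6] -> [2, 6]
  satisfied 2 clause(s); 3 remain; assigned so far: [1]
unit clause [4] forces x4=T; simplify:
  satisfied 1 clause(s); 2 remain; assigned so far: [1, 4]

Answer: 2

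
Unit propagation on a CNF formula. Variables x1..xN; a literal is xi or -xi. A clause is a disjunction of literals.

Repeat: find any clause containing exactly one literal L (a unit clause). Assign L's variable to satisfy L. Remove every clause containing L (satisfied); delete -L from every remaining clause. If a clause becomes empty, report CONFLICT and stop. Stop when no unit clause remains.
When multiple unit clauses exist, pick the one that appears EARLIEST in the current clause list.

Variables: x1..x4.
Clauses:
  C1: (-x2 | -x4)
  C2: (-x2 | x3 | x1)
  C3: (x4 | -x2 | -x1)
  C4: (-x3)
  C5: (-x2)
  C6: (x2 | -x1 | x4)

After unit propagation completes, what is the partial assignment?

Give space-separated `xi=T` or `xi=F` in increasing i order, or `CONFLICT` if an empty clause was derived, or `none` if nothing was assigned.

unit clause [-3] forces x3=F; simplify:
  drop 3 from [-2, 3, 1] -> [-2, 1]
  satisfied 1 clause(s); 5 remain; assigned so far: [3]
unit clause [-2] forces x2=F; simplify:
  drop 2 from [2, -1, 4] -> [-1, 4]
  satisfied 4 clause(s); 1 remain; assigned so far: [2, 3]

Answer: x2=F x3=F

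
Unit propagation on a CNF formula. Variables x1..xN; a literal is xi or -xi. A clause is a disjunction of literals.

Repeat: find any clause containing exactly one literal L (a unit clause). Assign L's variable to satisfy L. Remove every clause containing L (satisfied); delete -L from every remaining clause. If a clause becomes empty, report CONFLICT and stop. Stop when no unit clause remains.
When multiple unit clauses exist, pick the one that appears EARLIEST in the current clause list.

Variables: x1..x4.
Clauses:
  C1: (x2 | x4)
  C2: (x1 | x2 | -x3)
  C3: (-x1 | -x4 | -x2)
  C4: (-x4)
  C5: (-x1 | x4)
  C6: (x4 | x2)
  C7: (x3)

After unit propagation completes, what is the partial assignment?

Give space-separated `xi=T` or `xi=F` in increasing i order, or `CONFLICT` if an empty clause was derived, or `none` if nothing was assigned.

unit clause [-4] forces x4=F; simplify:
  drop 4 from [2, 4] -> [2]
  drop 4 from [-1, 4] -> [-1]
  drop 4 from [4, 2] -> [2]
  satisfied 2 clause(s); 5 remain; assigned so far: [4]
unit clause [2] forces x2=T; simplify:
  satisfied 3 clause(s); 2 remain; assigned so far: [2, 4]
unit clause [-1] forces x1=F; simplify:
  satisfied 1 clause(s); 1 remain; assigned so far: [1, 2, 4]
unit clause [3] forces x3=T; simplify:
  satisfied 1 clause(s); 0 remain; assigned so far: [1, 2, 3, 4]

Answer: x1=F x2=T x3=T x4=F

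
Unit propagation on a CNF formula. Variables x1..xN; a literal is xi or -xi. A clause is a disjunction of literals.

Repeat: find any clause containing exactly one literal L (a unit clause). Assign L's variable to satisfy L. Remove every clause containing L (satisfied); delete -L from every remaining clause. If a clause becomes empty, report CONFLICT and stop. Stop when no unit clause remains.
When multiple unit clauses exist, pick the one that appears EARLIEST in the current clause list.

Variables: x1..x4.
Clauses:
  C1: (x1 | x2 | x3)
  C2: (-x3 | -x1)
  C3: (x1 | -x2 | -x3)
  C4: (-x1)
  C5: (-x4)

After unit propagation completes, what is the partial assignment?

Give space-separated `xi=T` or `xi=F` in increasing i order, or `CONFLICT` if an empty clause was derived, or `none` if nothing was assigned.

Answer: x1=F x4=F

Derivation:
unit clause [-1] forces x1=F; simplify:
  drop 1 from [1, 2, 3] -> [2, 3]
  drop 1 from [1, -2, -3] -> [-2, -3]
  satisfied 2 clause(s); 3 remain; assigned so far: [1]
unit clause [-4] forces x4=F; simplify:
  satisfied 1 clause(s); 2 remain; assigned so far: [1, 4]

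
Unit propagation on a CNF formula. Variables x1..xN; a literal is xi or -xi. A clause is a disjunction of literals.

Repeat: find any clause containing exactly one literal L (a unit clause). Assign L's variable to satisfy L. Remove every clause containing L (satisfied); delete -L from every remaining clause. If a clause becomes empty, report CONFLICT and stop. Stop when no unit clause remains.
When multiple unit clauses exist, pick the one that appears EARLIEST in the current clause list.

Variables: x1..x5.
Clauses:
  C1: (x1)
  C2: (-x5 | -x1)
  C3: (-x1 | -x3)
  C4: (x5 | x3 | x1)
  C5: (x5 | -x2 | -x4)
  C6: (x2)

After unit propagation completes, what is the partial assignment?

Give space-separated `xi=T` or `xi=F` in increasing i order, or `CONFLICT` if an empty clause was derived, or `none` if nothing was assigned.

Answer: x1=T x2=T x3=F x4=F x5=F

Derivation:
unit clause [1] forces x1=T; simplify:
  drop -1 from [-5, -1] -> [-5]
  drop -1 from [-1, -3] -> [-3]
  satisfied 2 clause(s); 4 remain; assigned so far: [1]
unit clause [-5] forces x5=F; simplify:
  drop 5 from [5, -2, -4] -> [-2, -4]
  satisfied 1 clause(s); 3 remain; assigned so far: [1, 5]
unit clause [-3] forces x3=F; simplify:
  satisfied 1 clause(s); 2 remain; assigned so far: [1, 3, 5]
unit clause [2] forces x2=T; simplify:
  drop -2 from [-2, -4] -> [-4]
  satisfied 1 clause(s); 1 remain; assigned so far: [1, 2, 3, 5]
unit clause [-4] forces x4=F; simplify:
  satisfied 1 clause(s); 0 remain; assigned so far: [1, 2, 3, 4, 5]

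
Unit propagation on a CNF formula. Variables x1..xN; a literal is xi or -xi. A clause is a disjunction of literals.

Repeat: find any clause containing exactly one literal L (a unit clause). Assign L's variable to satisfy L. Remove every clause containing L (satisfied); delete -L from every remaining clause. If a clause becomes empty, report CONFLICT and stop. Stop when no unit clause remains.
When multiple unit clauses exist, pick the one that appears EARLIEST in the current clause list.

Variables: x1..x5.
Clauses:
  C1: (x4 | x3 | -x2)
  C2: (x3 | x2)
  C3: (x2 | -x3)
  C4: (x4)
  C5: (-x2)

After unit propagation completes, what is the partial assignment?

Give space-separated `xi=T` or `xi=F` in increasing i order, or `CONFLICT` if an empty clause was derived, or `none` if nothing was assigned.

unit clause [4] forces x4=T; simplify:
  satisfied 2 clause(s); 3 remain; assigned so far: [4]
unit clause [-2] forces x2=F; simplify:
  drop 2 from [3, 2] -> [3]
  drop 2 from [2, -3] -> [-3]
  satisfied 1 clause(s); 2 remain; assigned so far: [2, 4]
unit clause [3] forces x3=T; simplify:
  drop -3 from [-3] -> [] (empty!)
  satisfied 1 clause(s); 1 remain; assigned so far: [2, 3, 4]
CONFLICT (empty clause)

Answer: CONFLICT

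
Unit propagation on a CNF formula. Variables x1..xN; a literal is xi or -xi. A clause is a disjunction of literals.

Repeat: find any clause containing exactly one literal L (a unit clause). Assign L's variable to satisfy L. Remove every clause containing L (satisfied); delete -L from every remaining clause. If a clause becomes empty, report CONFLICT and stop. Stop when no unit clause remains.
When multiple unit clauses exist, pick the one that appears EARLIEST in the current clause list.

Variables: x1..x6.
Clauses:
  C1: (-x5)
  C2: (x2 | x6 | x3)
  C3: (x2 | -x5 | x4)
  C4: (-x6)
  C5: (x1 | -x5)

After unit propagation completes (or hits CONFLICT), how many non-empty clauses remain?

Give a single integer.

unit clause [-5] forces x5=F; simplify:
  satisfied 3 clause(s); 2 remain; assigned so far: [5]
unit clause [-6] forces x6=F; simplify:
  drop 6 from [2, 6, 3] -> [2, 3]
  satisfied 1 clause(s); 1 remain; assigned so far: [5, 6]

Answer: 1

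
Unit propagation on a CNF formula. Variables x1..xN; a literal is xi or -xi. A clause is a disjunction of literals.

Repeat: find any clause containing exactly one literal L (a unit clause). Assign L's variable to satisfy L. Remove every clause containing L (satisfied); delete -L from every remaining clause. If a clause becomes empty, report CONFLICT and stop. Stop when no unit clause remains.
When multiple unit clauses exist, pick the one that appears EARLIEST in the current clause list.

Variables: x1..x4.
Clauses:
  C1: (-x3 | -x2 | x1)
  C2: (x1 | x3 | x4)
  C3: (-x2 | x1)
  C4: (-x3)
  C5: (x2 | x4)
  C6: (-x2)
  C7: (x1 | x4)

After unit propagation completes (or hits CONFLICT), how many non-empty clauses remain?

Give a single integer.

Answer: 0

Derivation:
unit clause [-3] forces x3=F; simplify:
  drop 3 from [1, 3, 4] -> [1, 4]
  satisfied 2 clause(s); 5 remain; assigned so far: [3]
unit clause [-2] forces x2=F; simplify:
  drop 2 from [2, 4] -> [4]
  satisfied 2 clause(s); 3 remain; assigned so far: [2, 3]
unit clause [4] forces x4=T; simplify:
  satisfied 3 clause(s); 0 remain; assigned so far: [2, 3, 4]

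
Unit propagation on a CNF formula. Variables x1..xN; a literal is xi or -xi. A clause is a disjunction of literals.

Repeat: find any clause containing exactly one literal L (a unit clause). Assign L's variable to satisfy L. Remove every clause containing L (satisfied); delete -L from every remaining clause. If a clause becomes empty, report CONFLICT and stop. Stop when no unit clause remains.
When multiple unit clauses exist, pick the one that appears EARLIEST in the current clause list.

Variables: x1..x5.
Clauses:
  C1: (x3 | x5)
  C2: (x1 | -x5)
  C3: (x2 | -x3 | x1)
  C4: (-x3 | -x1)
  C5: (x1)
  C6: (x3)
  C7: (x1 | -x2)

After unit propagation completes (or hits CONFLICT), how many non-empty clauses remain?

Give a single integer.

Answer: 1

Derivation:
unit clause [1] forces x1=T; simplify:
  drop -1 from [-3, -1] -> [-3]
  satisfied 4 clause(s); 3 remain; assigned so far: [1]
unit clause [-3] forces x3=F; simplify:
  drop 3 from [3, 5] -> [5]
  drop 3 from [3] -> [] (empty!)
  satisfied 1 clause(s); 2 remain; assigned so far: [1, 3]
CONFLICT (empty clause)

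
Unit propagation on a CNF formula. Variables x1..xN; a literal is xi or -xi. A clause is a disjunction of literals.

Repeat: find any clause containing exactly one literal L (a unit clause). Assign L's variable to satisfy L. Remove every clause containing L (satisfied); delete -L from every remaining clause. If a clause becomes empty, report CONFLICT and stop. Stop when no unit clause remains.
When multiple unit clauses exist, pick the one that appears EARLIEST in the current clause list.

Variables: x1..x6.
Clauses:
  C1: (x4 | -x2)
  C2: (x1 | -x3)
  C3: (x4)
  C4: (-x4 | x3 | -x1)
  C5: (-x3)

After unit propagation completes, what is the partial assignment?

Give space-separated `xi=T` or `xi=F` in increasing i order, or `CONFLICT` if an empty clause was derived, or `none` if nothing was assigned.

Answer: x1=F x3=F x4=T

Derivation:
unit clause [4] forces x4=T; simplify:
  drop -4 from [-4, 3, -1] -> [3, -1]
  satisfied 2 clause(s); 3 remain; assigned so far: [4]
unit clause [-3] forces x3=F; simplify:
  drop 3 from [3, -1] -> [-1]
  satisfied 2 clause(s); 1 remain; assigned so far: [3, 4]
unit clause [-1] forces x1=F; simplify:
  satisfied 1 clause(s); 0 remain; assigned so far: [1, 3, 4]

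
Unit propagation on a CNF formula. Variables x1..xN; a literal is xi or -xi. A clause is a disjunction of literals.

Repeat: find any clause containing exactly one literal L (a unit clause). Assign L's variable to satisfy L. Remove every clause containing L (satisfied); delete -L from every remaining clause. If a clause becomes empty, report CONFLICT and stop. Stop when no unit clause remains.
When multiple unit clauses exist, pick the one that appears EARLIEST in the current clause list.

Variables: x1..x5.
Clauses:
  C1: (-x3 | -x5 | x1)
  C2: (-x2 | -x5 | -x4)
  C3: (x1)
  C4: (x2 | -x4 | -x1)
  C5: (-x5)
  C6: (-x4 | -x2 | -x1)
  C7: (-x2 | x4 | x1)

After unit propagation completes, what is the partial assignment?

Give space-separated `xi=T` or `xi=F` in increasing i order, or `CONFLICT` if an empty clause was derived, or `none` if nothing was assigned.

Answer: x1=T x5=F

Derivation:
unit clause [1] forces x1=T; simplify:
  drop -1 from [2, -4, -1] -> [2, -4]
  drop -1 from [-4, -2, -1] -> [-4, -2]
  satisfied 3 clause(s); 4 remain; assigned so far: [1]
unit clause [-5] forces x5=F; simplify:
  satisfied 2 clause(s); 2 remain; assigned so far: [1, 5]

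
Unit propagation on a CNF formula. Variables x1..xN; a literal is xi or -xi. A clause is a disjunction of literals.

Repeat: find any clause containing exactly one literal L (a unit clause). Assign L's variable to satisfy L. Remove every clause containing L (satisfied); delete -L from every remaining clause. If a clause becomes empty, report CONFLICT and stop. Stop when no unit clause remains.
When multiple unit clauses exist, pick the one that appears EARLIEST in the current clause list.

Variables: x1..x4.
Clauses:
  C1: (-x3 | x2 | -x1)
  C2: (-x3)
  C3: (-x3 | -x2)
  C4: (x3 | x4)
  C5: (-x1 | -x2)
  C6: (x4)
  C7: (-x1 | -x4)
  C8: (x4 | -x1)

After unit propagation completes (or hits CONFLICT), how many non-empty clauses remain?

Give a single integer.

unit clause [-3] forces x3=F; simplify:
  drop 3 from [3, 4] -> [4]
  satisfied 3 clause(s); 5 remain; assigned so far: [3]
unit clause [4] forces x4=T; simplify:
  drop -4 from [-1, -4] -> [-1]
  satisfied 3 clause(s); 2 remain; assigned so far: [3, 4]
unit clause [-1] forces x1=F; simplify:
  satisfied 2 clause(s); 0 remain; assigned so far: [1, 3, 4]

Answer: 0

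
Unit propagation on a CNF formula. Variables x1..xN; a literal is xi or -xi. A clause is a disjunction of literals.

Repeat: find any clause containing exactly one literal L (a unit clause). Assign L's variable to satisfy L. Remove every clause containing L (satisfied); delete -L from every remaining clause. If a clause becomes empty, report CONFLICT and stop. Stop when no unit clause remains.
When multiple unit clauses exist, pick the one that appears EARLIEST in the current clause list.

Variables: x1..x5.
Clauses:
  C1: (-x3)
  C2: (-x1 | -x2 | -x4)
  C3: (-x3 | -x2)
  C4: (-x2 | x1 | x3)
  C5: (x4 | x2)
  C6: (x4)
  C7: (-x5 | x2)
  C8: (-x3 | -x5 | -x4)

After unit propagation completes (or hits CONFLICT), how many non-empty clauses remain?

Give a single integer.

Answer: 3

Derivation:
unit clause [-3] forces x3=F; simplify:
  drop 3 from [-2, 1, 3] -> [-2, 1]
  satisfied 3 clause(s); 5 remain; assigned so far: [3]
unit clause [4] forces x4=T; simplify:
  drop -4 from [-1, -2, -4] -> [-1, -2]
  satisfied 2 clause(s); 3 remain; assigned so far: [3, 4]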